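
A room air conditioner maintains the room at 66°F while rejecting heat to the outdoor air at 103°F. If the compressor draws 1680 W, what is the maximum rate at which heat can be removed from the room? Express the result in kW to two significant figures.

In absolute terms T_C = 292.04 K and T_H = 312.59 K, so ΔT = 20.56 K.
COP_Carnot = T_C/ΔT = 292.04/20.56 = 14.21.
Q̇_max = COP_Carnot × Ẇ = 14.21 × 1680 W = 23870 W = 23.87 kW.

24 kW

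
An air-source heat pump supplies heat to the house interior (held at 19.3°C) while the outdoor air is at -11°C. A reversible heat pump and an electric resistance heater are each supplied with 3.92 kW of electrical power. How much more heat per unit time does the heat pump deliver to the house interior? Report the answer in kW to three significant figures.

33.9 kW

In absolute terms T_C = 262.15 K and T_H = 292.45 K, so ΔT = 30.30 K.
COP_Carnot = T_H/ΔT = 292.45/30.30 = 9.652.
The heat pump delivers Q̇_H = COP × Ẇ = 37.84 kW; the resistance heater delivers Ẇ = 3.920 kW.
Extra = (COP − 1)·Ẇ = 33.92 kW.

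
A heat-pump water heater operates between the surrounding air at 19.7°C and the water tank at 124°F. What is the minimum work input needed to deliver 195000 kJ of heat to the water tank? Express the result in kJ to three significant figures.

In absolute terms T_C = 292.85 K and T_H = 324.26 K, so ΔT = 31.41 K.
The reversible limit is COP_HP = T_H/ΔT = 10.32, so W_min = Q_H/COP = Q_H·ΔT/T_H.
W_min = 195000 × 31.41/324.26 = 18890 kJ.

18900 kJ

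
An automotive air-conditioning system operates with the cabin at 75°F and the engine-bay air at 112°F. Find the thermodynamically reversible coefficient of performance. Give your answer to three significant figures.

14.5

In absolute terms T_C = 297.04 K and T_H = 317.59 K, so ΔT = 20.56 K.
For a reversible cycle, COP_Carnot = T_C/ΔT = 297.04/20.56 = 14.45.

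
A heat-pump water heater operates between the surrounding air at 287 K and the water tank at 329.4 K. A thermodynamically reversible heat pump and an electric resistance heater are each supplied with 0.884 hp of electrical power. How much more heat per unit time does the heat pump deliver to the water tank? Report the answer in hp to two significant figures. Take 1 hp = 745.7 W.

The reservoir spacing is ΔT = 329.4 − 287 = 42.40 K.
COP_Carnot = T_H/ΔT = 329.40/42.40 = 7.769.
The heat pump delivers Q̇_H = COP × Ẇ = 6.868 hp; the resistance heater delivers Ẇ = 0.8840 hp.
Extra = (COP − 1)·Ẇ = 5.984 hp.

6.0 hp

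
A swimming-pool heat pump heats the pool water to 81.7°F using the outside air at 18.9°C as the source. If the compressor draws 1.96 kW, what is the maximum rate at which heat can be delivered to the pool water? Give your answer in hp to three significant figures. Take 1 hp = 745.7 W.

90.7 hp

In absolute terms T_C = 292.05 K and T_H = 300.76 K, so ΔT = 8.711 K.
COP_Carnot = T_H/ΔT = 300.76/8.711 = 34.53.
Q̇_max = COP_Carnot × Ẇ = 34.53 × 1.960 kW = 67.67 kW = 90.75 hp.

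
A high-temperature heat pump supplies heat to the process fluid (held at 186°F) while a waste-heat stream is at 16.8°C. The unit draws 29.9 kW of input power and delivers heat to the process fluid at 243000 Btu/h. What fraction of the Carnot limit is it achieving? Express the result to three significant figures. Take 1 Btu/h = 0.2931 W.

0.457

Converting, Q̇_H = 243000 Btu/h = 71.22 kW, so COP_actual = Q̇_H/Ẇ = 71.22/29.90 = 2.382.
In absolute terms T_C = 289.95 K and T_H = 358.71 K, so ΔT = 68.76 K.
COP_Carnot = T_H/ΔT = 358.71/68.76 = 5.217.
η_II = COP_actual/COP_Carnot = 2.382/5.217 = 0.4566.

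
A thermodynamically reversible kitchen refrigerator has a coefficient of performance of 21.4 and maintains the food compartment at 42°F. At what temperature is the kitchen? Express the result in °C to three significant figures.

18.6 °C

COP_R = T_C/(T_H − T_C) gives T_H − T_C = T_C/COP.
With T_C = 278.71 K, T_H = 278.71 × (1 + 1/21.4) = 291.73 K.
Converting, 291.73 K = 18.58°C.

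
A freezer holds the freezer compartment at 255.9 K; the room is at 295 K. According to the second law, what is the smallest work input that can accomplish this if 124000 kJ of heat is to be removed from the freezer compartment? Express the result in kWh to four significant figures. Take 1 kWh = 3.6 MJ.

The reservoir spacing is ΔT = 295 − 255.9 = 39.10 K.
The reversible limit is COP_R = T_C/ΔT = 6.545, so W_min = Q_C/COP = Q_C·ΔT/T_C.
W_min = 124000 × 39.10/255.90 = 18950 kJ = 5.263 kWh.

5.263 kWh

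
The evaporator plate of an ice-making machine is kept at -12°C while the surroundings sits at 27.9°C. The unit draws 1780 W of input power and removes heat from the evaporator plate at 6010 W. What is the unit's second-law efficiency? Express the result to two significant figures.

0.52

COP_actual = Q̇_C/Ẇ = 6010/1780 = 3.376.
In absolute terms T_C = 261.15 K and T_H = 301.05 K, so ΔT = 39.90 K.
COP_Carnot = T_C/ΔT = 261.15/39.90 = 6.545.
η_II = COP_actual/COP_Carnot = 3.376/6.545 = 0.5159.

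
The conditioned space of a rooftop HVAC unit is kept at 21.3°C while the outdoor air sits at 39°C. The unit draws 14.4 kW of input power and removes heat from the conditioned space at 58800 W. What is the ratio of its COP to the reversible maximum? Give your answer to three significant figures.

Converting, Q̇_C = 58800 W = 58.80 kW, so COP_actual = Q̇_C/Ẇ = 58.80/14.40 = 4.083.
In absolute terms T_C = 294.45 K and T_H = 312.15 K, so ΔT = 17.70 K.
COP_Carnot = T_C/ΔT = 294.45/17.70 = 16.64.
η_II = COP_actual/COP_Carnot = 4.083/16.64 = 0.2455.

0.245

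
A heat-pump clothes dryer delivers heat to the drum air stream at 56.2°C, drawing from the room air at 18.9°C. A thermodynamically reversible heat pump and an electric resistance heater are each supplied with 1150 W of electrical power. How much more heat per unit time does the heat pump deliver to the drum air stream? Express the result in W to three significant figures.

In absolute terms T_C = 292.05 K and T_H = 329.35 K, so ΔT = 37.30 K.
COP_Carnot = T_H/ΔT = 329.35/37.30 = 8.830.
The heat pump delivers Q̇_H = COP × Ẇ = 10150 W; the resistance heater delivers Ẇ = 1150 W.
Extra = (COP − 1)·Ẇ = 9004 W.

9000 W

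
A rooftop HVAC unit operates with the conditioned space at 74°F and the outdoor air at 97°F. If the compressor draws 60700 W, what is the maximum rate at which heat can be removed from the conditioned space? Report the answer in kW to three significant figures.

1410 kW

In absolute terms T_C = 296.48 K and T_H = 309.26 K, so ΔT = 12.78 K.
COP_Carnot = T_C/ΔT = 296.48/12.78 = 23.20.
Q̇_max = COP_Carnot × Ẇ = 23.20 × 60700 W = 1408000 W = 1408 kW.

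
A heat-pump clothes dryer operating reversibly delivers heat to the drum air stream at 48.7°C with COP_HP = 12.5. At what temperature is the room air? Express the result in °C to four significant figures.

COP_HP = T_H/(T_H − T_C) gives T_H − T_C = T_H/COP.
With T_H = 321.85 K, T_C = 321.85 × (1 − 1/12.5) = 296.10 K.
Converting, 296.10 K = 22.95°C.

22.95 °C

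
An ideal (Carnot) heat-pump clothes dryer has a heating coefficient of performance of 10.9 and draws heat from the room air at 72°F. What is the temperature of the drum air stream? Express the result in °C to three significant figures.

COP_HP = T_H/(T_H − T_C) rearranges to T_H = COP·T_C/(COP − 1).
With T_C = 295.37 K, T_H = 10.9 × 295.37/9.900 = 325.21 K.
Converting, 325.21 K = 52.06°C.

52.1 °C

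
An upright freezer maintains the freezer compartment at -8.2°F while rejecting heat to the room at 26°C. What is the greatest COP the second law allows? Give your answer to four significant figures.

5.189

In absolute terms T_C = 250.82 K and T_H = 299.15 K, so ΔT = 48.33 K.
For a reversible cycle, COP_Carnot = T_C/ΔT = 250.82/48.33 = 5.189.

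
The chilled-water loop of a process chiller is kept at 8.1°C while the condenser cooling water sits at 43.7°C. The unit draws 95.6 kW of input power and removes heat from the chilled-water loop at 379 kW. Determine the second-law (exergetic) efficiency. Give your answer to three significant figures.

0.502

COP_actual = Q̇_C/Ẇ = 379.0/95.60 = 3.964.
In absolute terms T_C = 281.25 K and T_H = 316.85 K, so ΔT = 35.60 K.
COP_Carnot = T_C/ΔT = 281.25/35.60 = 7.900.
η_II = COP_actual/COP_Carnot = 3.964/7.900 = 0.5018.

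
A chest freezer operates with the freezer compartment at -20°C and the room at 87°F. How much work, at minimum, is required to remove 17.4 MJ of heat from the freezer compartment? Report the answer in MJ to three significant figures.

In absolute terms T_C = 253.15 K and T_H = 303.71 K, so ΔT = 50.56 K.
The reversible limit is COP_R = T_C/ΔT = 5.007, so W_min = Q_C/COP = Q_C·ΔT/T_C.
W_min = 17.40 × 50.56/253.15 = 3.475 MJ.

3.47 MJ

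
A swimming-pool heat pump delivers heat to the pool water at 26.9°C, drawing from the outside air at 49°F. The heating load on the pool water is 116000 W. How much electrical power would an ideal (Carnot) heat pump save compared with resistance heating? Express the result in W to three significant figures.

In absolute terms T_C = 282.59 K and T_H = 300.05 K, so ΔT = 17.46 K.
COP_Carnot = T_H/ΔT = 300.05/17.46 = 17.19.
Resistance heating needs Ẇ_res = Q̇_H = 116000 W; the reversible heat pump needs only Ẇ_hp = Q̇_H/COP = 6748 W.
Saving = 116000 − 6748 = 109300 W.

109000 W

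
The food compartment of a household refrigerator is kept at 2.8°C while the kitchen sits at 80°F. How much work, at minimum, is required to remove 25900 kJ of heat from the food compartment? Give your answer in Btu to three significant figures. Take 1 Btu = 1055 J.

2120 Btu

In absolute terms T_C = 275.95 K and T_H = 299.82 K, so ΔT = 23.87 K.
The reversible limit is COP_R = T_C/ΔT = 11.56, so W_min = Q_C/COP = Q_C·ΔT/T_C.
W_min = 25900 × 23.87/275.95 = 2240 kJ = 2123 Btu.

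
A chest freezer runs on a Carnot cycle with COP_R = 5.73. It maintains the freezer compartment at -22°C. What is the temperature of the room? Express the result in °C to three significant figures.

21.8 °C

COP_R = T_C/(T_H − T_C) gives T_H − T_C = T_C/COP.
With T_C = 251.15 K, T_H = 251.15 × (1 + 1/5.73) = 294.98 K.
Converting, 294.98 K = 21.83°C.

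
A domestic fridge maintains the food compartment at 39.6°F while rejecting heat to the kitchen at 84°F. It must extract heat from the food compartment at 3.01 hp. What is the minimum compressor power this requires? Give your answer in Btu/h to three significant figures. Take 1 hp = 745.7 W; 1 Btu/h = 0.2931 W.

In absolute terms T_C = 277.37 K and T_H = 302.04 K, so ΔT = 24.67 K.
COP_Carnot = T_C/ΔT = 277.37/24.67 = 11.24.
Ẇ_min = Q̇/COP_Carnot = 3.010/11.24 = 0.2677 hp = 681.0 Btu/h.

681 Btu/h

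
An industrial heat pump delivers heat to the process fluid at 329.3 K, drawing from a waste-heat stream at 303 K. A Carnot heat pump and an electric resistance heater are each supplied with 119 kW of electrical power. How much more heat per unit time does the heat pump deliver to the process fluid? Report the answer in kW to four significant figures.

The reservoir spacing is ΔT = 329.3 − 303 = 26.30 K.
COP_Carnot = T_H/ΔT = 329.30/26.30 = 12.52.
The heat pump delivers Q̇_H = COP × Ẇ = 1490 kW; the resistance heater delivers Ẇ = 119.0 kW.
Extra = (COP − 1)·Ẇ = 1371 kW.

1371 kW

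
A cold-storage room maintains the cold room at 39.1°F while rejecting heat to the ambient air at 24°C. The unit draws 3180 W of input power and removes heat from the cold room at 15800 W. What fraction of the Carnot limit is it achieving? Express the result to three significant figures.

0.360

COP_actual = Q̇_C/Ẇ = 15800/3180 = 4.969.
In absolute terms T_C = 277.09 K and T_H = 297.15 K, so ΔT = 20.06 K.
COP_Carnot = T_C/ΔT = 277.09/20.06 = 13.82.
η_II = COP_actual/COP_Carnot = 4.969/13.82 = 0.3596.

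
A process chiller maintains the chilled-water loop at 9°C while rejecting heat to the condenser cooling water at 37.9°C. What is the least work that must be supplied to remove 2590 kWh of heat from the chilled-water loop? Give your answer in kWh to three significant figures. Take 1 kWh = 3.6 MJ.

265 kWh

In absolute terms T_C = 282.15 K and T_H = 311.05 K, so ΔT = 28.90 K.
The reversible limit is COP_R = T_C/ΔT = 9.763, so W_min = Q_C/COP = Q_C·ΔT/T_C.
W_min = 2590 × 28.90/282.15 = 265.3 kWh.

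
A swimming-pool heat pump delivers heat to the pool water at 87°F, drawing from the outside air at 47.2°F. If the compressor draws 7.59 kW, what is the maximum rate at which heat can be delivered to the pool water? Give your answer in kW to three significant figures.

In absolute terms T_C = 281.59 K and T_H = 303.71 K, so ΔT = 22.11 K.
COP_Carnot = T_H/ΔT = 303.71/22.11 = 13.74.
Q̇_max = COP_Carnot × Ẇ = 13.74 × 7.590 kW = 104.3 kW.

104 kW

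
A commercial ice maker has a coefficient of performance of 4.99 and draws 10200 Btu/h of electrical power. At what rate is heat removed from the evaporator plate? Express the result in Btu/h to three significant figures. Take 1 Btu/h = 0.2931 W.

Q̇_C = COP × Ẇ = 4.99 × 10200 = 50900 Btu/h.

50900 Btu/h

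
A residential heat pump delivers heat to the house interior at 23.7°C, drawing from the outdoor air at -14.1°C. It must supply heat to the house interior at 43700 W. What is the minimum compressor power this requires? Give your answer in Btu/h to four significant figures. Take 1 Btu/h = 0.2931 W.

18990 Btu/h

In absolute terms T_C = 259.05 K and T_H = 296.85 K, so ΔT = 37.80 K.
COP_Carnot = T_H/ΔT = 296.85/37.80 = 7.853.
Ẇ_min = Q̇/COP_Carnot = 43700/7.853 = 5565 W = 18990 Btu/h.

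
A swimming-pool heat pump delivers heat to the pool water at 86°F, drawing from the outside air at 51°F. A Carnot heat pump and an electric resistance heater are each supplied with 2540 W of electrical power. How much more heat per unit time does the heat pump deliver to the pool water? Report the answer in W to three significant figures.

37100 W

In absolute terms T_C = 283.71 K and T_H = 303.15 K, so ΔT = 19.44 K.
COP_Carnot = T_H/ΔT = 303.15/19.44 = 15.59.
The heat pump delivers Q̇_H = COP × Ẇ = 39600 W; the resistance heater delivers Ẇ = 2540 W.
Extra = (COP − 1)·Ẇ = 37060 W.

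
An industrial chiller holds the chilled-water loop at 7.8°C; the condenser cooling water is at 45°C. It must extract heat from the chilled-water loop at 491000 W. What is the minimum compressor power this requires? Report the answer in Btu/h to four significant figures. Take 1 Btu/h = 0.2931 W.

221800 Btu/h

In absolute terms T_C = 280.95 K and T_H = 318.15 K, so ΔT = 37.20 K.
COP_Carnot = T_C/ΔT = 280.95/37.20 = 7.552.
Ẇ_min = Q̇/COP_Carnot = 491000/7.552 = 65010 W = 221800 Btu/h.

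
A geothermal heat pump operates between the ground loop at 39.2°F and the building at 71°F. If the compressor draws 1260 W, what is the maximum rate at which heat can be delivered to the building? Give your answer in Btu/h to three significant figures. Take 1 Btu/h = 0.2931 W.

71700 Btu/h

In absolute terms T_C = 277.15 K and T_H = 294.82 K, so ΔT = 17.67 K.
COP_Carnot = T_H/ΔT = 294.82/17.67 = 16.69.
Q̇_max = COP_Carnot × Ẇ = 16.69 × 1260 W = 21030 W = 71740 Btu/h.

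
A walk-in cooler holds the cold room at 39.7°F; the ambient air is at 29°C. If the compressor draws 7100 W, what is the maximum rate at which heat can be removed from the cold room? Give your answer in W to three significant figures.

In absolute terms T_C = 277.43 K and T_H = 302.15 K, so ΔT = 24.72 K.
COP_Carnot = T_C/ΔT = 277.43/24.72 = 11.22.
Q̇_max = COP_Carnot × Ẇ = 11.22 × 7100 W = 79670 W.

79700 W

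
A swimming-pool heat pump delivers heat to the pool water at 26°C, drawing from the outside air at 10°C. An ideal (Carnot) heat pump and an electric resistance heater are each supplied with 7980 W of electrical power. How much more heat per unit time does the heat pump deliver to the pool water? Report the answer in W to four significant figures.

141200 W

In absolute terms T_C = 283.15 K and T_H = 299.15 K, so ΔT = 16.00 K.
COP_Carnot = T_H/ΔT = 299.15/16.00 = 18.70.
The heat pump delivers Q̇_H = COP × Ẇ = 149200 W; the resistance heater delivers Ẇ = 7980 W.
Extra = (COP − 1)·Ẇ = 141200 W.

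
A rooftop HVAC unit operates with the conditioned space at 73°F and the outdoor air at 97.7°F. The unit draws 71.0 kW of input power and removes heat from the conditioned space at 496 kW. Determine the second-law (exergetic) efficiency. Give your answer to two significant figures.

0.32

COP_actual = Q̇_C/Ẇ = 496.0/71.00 = 6.986.
In absolute terms T_C = 295.93 K and T_H = 309.65 K, so ΔT = 13.72 K.
COP_Carnot = T_C/ΔT = 295.93/13.72 = 21.57.
η_II = COP_actual/COP_Carnot = 6.986/21.57 = 0.3239.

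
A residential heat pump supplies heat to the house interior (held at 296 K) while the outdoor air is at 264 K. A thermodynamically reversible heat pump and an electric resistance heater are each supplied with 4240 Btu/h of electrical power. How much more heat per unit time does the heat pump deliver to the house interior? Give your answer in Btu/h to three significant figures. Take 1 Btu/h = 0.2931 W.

35000 Btu/h

The reservoir spacing is ΔT = 296 − 264 = 32.00 K.
COP_Carnot = T_H/ΔT = 296.00/32.00 = 9.250.
The heat pump delivers Q̇_H = COP × Ẇ = 39220 Btu/h; the resistance heater delivers Ẇ = 4240 Btu/h.
Extra = (COP − 1)·Ẇ = 34980 Btu/h.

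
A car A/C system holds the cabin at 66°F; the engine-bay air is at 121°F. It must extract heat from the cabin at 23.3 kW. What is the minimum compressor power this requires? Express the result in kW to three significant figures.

2.44 kW

In absolute terms T_C = 292.04 K and T_H = 322.59 K, so ΔT = 30.56 K.
COP_Carnot = T_C/ΔT = 292.04/30.56 = 9.558.
Ẇ_min = Q̇/COP_Carnot = 23.30/9.558 = 2.438 kW.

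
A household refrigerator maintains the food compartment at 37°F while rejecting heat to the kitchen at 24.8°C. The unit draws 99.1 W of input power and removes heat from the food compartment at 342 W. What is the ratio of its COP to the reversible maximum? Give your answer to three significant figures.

COP_actual = Q̇_C/Ẇ = 342.0/99.10 = 3.451.
In absolute terms T_C = 275.93 K and T_H = 297.95 K, so ΔT = 22.02 K.
COP_Carnot = T_C/ΔT = 275.93/22.02 = 12.53.
η_II = COP_actual/COP_Carnot = 3.451/12.53 = 0.2754.

0.275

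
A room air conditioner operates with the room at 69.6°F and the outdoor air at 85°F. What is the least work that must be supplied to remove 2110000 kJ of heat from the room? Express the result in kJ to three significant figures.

61400 kJ

In absolute terms T_C = 294.04 K and T_H = 302.59 K, so ΔT = 8.556 K.
The reversible limit is COP_R = T_C/ΔT = 34.37, so W_min = Q_C/COP = Q_C·ΔT/T_C.
W_min = 2110000 × 8.556/294.04 = 61390 kJ.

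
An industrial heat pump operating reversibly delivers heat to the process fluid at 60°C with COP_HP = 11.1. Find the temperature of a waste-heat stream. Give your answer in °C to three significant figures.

COP_HP = T_H/(T_H − T_C) gives T_H − T_C = T_H/COP.
With T_H = 333.15 K, T_C = 333.15 × (1 − 1/11.1) = 303.14 K.
Converting, 303.14 K = 29.99°C.

30.0 °C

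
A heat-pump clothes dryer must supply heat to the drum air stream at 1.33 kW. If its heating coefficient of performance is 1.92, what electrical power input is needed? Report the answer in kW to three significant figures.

0.693 kW

Ẇ = Q̇_H/COP_HP = 1.330/1.92 = 0.6927 kW.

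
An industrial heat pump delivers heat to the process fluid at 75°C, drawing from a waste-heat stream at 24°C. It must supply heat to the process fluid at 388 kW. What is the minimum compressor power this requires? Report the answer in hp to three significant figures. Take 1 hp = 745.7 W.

In absolute terms T_C = 297.15 K and T_H = 348.15 K, so ΔT = 51.00 K.
COP_Carnot = T_H/ΔT = 348.15/51.00 = 6.826.
Ẇ_min = Q̇/COP_Carnot = 388.0/6.826 = 56.84 kW = 76.22 hp.

76.2 hp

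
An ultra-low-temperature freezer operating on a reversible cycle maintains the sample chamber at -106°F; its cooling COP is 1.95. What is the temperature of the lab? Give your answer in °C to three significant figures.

24.1 °C

COP_R = T_C/(T_H − T_C) gives T_H − T_C = T_C/COP.
With T_C = 196.48 K, T_H = 196.48 × (1 + 1/1.95) = 297.24 K.
Converting, 297.24 K = 24.09°C.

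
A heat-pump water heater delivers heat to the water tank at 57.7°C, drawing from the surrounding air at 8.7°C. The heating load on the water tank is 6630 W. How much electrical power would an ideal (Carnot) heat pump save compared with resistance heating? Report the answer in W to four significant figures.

5648 W

In absolute terms T_C = 281.85 K and T_H = 330.85 K, so ΔT = 49.00 K.
COP_Carnot = T_H/ΔT = 330.85/49.00 = 6.752.
Resistance heating needs Ẇ_res = Q̇_H = 6630 W; the reversible heat pump needs only Ẇ_hp = Q̇_H/COP = 981.9 W.
Saving = 6630 − 981.9 = 5648 W.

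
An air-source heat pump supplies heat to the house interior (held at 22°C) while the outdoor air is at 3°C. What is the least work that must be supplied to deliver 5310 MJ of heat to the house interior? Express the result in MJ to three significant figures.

342 MJ

In absolute terms T_C = 276.15 K and T_H = 295.15 K, so ΔT = 19.00 K.
The reversible limit is COP_HP = T_H/ΔT = 15.53, so W_min = Q_H/COP = Q_H·ΔT/T_H.
W_min = 5310 × 19.00/295.15 = 341.8 MJ.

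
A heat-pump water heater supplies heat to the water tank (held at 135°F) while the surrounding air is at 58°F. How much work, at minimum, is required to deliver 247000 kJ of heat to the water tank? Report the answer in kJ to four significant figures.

31980 kJ

In absolute terms T_C = 287.59 K and T_H = 330.37 K, so ΔT = 42.78 K.
The reversible limit is COP_HP = T_H/ΔT = 7.723, so W_min = Q_H/COP = Q_H·ΔT/T_H.
W_min = 247000 × 42.78/330.37 = 31980 kJ.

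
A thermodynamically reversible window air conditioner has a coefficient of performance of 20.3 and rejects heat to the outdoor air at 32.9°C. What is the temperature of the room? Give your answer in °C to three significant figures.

18.5 °C

For a Carnot refrigerator COP_R = T_C/(T_H − T_C), so T_C = COP·T_H/(1 + COP).
With T_H = 306.05 K, T_C = 20.3 × 306.05/21.30 = 291.68 K.
Converting, 291.68 K = 18.53°C.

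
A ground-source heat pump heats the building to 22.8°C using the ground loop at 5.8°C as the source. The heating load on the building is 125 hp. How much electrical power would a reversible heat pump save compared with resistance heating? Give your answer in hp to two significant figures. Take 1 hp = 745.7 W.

In absolute terms T_C = 278.95 K and T_H = 295.95 K, so ΔT = 17.00 K.
COP_Carnot = T_H/ΔT = 295.95/17.00 = 17.41.
Resistance heating needs Ẇ_res = Q̇_H = 125.0 hp; the reversible heat pump needs only Ẇ_hp = Q̇_H/COP = 7.180 hp.
Saving = 125.0 − 7.180 = 117.8 hp.

120 hp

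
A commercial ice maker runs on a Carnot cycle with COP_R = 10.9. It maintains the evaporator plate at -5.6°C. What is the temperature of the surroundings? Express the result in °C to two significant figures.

19 °C

COP_R = T_C/(T_H − T_C) gives T_H − T_C = T_C/COP.
With T_C = 267.55 K, T_H = 267.55 × (1 + 1/10.9) = 292.10 K.
Converting, 292.10 K = 18.95°C.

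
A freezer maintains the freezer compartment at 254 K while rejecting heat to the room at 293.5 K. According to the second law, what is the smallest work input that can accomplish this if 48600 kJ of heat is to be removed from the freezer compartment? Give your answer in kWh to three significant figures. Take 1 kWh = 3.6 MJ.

2.10 kWh

The reservoir spacing is ΔT = 293.5 − 254 = 39.50 K.
The reversible limit is COP_R = T_C/ΔT = 6.430, so W_min = Q_C/COP = Q_C·ΔT/T_C.
W_min = 48600 × 39.50/254.00 = 7558 kJ = 2.099 kWh.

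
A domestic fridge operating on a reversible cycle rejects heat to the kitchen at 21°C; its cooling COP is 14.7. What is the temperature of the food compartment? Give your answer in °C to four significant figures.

For a Carnot refrigerator COP_R = T_C/(T_H − T_C), so T_C = COP·T_H/(1 + COP).
With T_H = 294.15 K, T_C = 14.7 × 294.15/15.70 = 275.41 K.
Converting, 275.41 K = 2.26°C.

2.264 °C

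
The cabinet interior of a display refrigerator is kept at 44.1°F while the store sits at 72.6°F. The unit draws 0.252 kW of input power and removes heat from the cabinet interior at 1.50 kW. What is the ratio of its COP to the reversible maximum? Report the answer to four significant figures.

COP_actual = Q̇_C/Ẇ = 1.500/0.2520 = 5.952.
In absolute terms T_C = 279.87 K and T_H = 295.71 K, so ΔT = 15.83 K.
COP_Carnot = T_C/ΔT = 279.87/15.83 = 17.68.
η_II = COP_actual/COP_Carnot = 5.952/17.68 = 0.3367.

0.3367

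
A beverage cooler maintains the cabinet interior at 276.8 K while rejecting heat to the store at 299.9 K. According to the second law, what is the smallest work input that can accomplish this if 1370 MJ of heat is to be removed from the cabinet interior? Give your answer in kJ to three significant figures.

The reservoir spacing is ΔT = 299.9 − 276.8 = 23.10 K.
The reversible limit is COP_R = T_C/ΔT = 11.98, so W_min = Q_C/COP = Q_C·ΔT/T_C.
W_min = 1370 × 23.10/276.80 = 114.3 MJ = 114300 kJ.

114000 kJ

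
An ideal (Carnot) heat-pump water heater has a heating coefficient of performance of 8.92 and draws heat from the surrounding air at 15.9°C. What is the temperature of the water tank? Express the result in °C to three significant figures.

COP_HP = T_H/(T_H − T_C) rearranges to T_H = COP·T_C/(COP − 1).
With T_C = 289.05 K, T_H = 8.92 × 289.05/7.920 = 325.55 K.
Converting, 325.55 K = 52.40°C.

52.4 °C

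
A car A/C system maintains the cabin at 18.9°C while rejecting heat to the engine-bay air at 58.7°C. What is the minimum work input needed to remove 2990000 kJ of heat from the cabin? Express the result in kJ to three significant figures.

In absolute terms T_C = 292.05 K and T_H = 331.85 K, so ΔT = 39.80 K.
The reversible limit is COP_R = T_C/ΔT = 7.338, so W_min = Q_C/COP = Q_C·ΔT/T_C.
W_min = 2990000 × 39.80/292.05 = 407500 kJ.

407000 kJ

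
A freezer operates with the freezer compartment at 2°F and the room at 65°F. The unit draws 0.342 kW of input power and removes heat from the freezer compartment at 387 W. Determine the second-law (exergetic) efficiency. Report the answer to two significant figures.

0.15

Converting, Q̇_C = 387.0 W = 0.3870 kW, so COP_actual = Q̇_C/Ẇ = 0.3870/0.3420 = 1.132.
In absolute terms T_C = 256.48 K and T_H = 291.48 K, so ΔT = 35.00 K.
COP_Carnot = T_C/ΔT = 256.48/35.00 = 7.328.
η_II = COP_actual/COP_Carnot = 1.132/7.328 = 0.1544.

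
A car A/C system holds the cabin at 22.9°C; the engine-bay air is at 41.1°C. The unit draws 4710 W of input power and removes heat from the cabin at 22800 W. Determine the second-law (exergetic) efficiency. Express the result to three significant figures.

0.298

COP_actual = Q̇_C/Ẇ = 22800/4710 = 4.841.
In absolute terms T_C = 296.05 K and T_H = 314.25 K, so ΔT = 18.20 K.
COP_Carnot = T_C/ΔT = 296.05/18.20 = 16.27.
η_II = COP_actual/COP_Carnot = 4.841/16.27 = 0.2976.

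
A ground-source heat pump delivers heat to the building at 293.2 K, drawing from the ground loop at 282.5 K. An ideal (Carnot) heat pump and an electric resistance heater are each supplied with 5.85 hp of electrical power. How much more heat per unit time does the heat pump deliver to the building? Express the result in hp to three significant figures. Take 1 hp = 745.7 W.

The reservoir spacing is ΔT = 293.2 − 282.5 = 10.70 K.
COP_Carnot = T_H/ΔT = 293.20/10.70 = 27.40.
The heat pump delivers Q̇_H = COP × Ẇ = 160.3 hp; the resistance heater delivers Ẇ = 5.850 hp.
Extra = (COP − 1)·Ẇ = 154.5 hp.

154 hp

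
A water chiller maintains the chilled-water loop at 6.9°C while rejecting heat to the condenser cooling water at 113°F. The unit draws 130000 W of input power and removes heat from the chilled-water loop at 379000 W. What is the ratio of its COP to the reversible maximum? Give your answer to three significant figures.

COP_actual = Q̇_C/Ẇ = 379000/130000 = 2.915.
In absolute terms T_C = 280.05 K and T_H = 318.15 K, so ΔT = 38.10 K.
COP_Carnot = T_C/ΔT = 280.05/38.10 = 7.350.
η_II = COP_actual/COP_Carnot = 2.915/7.350 = 0.3966.

0.397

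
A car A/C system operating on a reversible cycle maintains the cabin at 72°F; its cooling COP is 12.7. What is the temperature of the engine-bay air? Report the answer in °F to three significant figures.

114 °F

COP_R = T_C/(T_H − T_C) gives T_H − T_C = T_C/COP.
With T_C = 295.37 K, T_H = 295.37 × (1 + 1/12.7) = 318.63 K.
Converting, 318.63 K = 113.86°F.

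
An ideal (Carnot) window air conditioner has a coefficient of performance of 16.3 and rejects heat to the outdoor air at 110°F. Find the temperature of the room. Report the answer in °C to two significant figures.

25 °C

For a Carnot refrigerator COP_R = T_C/(T_H − T_C), so T_C = COP·T_H/(1 + COP).
With T_H = 316.48 K, T_C = 16.3 × 316.48/17.30 = 298.19 K.
Converting, 298.19 K = 25.04°C.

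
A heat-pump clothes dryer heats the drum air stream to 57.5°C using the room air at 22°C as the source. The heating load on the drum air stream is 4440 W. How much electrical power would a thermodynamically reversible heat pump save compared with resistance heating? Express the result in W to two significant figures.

In absolute terms T_C = 295.15 K and T_H = 330.65 K, so ΔT = 35.50 K.
COP_Carnot = T_H/ΔT = 330.65/35.50 = 9.314.
Resistance heating needs Ẇ_res = Q̇_H = 4440 W; the reversible heat pump needs only Ẇ_hp = Q̇_H/COP = 476.7 W.
Saving = 4440 − 476.7 = 3963 W.

4000 W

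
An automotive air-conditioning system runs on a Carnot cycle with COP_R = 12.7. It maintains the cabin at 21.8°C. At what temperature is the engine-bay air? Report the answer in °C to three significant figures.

45.0 °C

COP_R = T_C/(T_H − T_C) gives T_H − T_C = T_C/COP.
With T_C = 294.95 K, T_H = 294.95 × (1 + 1/12.7) = 318.17 K.
Converting, 318.17 K = 45.02°C.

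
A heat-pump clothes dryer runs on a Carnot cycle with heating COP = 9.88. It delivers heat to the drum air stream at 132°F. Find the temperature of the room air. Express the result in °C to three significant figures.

22.3 °C

COP_HP = T_H/(T_H − T_C) gives T_H − T_C = T_H/COP.
With T_H = 328.71 K, T_C = 328.71 × (1 − 1/9.88) = 295.44 K.
Converting, 295.44 K = 22.29°C.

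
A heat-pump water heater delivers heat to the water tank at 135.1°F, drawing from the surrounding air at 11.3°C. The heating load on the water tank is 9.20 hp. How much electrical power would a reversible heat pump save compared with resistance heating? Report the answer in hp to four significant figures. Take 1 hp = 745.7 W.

In absolute terms T_C = 284.45 K and T_H = 330.43 K, so ΔT = 45.98 K.
COP_Carnot = T_H/ΔT = 330.43/45.98 = 7.187.
Resistance heating needs Ẇ_res = Q̇_H = 9.200 hp; the reversible heat pump needs only Ẇ_hp = Q̇_H/COP = 1.280 hp.
Saving = 9.200 − 1.280 = 7.920 hp.

7.920 hp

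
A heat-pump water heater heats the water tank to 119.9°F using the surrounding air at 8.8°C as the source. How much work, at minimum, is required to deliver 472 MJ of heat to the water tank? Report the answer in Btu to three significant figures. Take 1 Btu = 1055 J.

In absolute terms T_C = 281.95 K and T_H = 321.98 K, so ΔT = 40.03 K.
The reversible limit is COP_HP = T_H/ΔT = 8.043, so W_min = Q_H/COP = Q_H·ΔT/T_H.
W_min = 472.0 × 40.03/321.98 = 58.69 MJ = 55630 Btu.

55600 Btu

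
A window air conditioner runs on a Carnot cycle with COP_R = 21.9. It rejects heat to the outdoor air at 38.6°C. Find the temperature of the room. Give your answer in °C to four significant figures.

For a Carnot refrigerator COP_R = T_C/(T_H − T_C), so T_C = COP·T_H/(1 + COP).
With T_H = 311.75 K, T_C = 21.9 × 311.75/22.90 = 298.14 K.
Converting, 298.14 K = 24.99°C.

24.99 °C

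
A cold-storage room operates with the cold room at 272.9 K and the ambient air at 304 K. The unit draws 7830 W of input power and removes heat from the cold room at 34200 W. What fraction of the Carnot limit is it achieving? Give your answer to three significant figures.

COP_actual = Q̇_C/Ẇ = 34200/7830 = 4.368.
The reservoir spacing is ΔT = 304 − 272.9 = 31.10 K.
COP_Carnot = T_C/ΔT = 272.90/31.10 = 8.775.
η_II = COP_actual/COP_Carnot = 4.368/8.775 = 0.4978.

0.498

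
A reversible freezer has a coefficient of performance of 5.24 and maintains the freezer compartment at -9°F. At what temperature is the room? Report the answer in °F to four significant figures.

77.01 °F

COP_R = T_C/(T_H − T_C) gives T_H − T_C = T_C/COP.
With T_C = 250.37 K, T_H = 250.37 × (1 + 1/5.24) = 298.15 K.
Converting, 298.15 K = 77.01°F.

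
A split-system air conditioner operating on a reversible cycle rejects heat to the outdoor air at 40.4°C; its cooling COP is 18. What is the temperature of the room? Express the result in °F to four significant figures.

For a Carnot refrigerator COP_R = T_C/(T_H − T_C), so T_C = COP·T_H/(1 + COP).
With T_H = 313.55 K, T_C = 18 × 313.55/19.00 = 297.05 K.
Converting, 297.05 K = 75.02°F.

75.02 °F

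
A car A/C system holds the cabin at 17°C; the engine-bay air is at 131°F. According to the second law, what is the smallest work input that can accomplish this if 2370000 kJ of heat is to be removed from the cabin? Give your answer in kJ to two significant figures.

In absolute terms T_C = 290.15 K and T_H = 328.15 K, so ΔT = 38.00 K.
The reversible limit is COP_R = T_C/ΔT = 7.636, so W_min = Q_C/COP = Q_C·ΔT/T_C.
W_min = 2370000 × 38.00/290.15 = 310400 kJ.

310000 kJ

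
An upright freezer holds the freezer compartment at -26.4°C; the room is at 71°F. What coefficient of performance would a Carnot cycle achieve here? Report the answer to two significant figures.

In absolute terms T_C = 246.75 K and T_H = 294.82 K, so ΔT = 48.07 K.
For a reversible cycle, COP_Carnot = T_C/ΔT = 246.75/48.07 = 5.133.

5.1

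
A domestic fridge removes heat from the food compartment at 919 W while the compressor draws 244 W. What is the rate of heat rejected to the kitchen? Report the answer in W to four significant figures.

For a cyclic device the first law requires Q̇_H = Q̇_C + Ẇ.
Q̇_H = Q̇_C + Ẇ = 1163 W.

1163 W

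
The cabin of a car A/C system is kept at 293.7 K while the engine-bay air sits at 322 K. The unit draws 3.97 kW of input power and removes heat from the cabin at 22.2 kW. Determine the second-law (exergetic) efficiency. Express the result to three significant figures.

0.539

COP_actual = Q̇_C/Ẇ = 22.20/3.970 = 5.592.
The reservoir spacing is ΔT = 322 − 293.7 = 28.30 K.
COP_Carnot = T_C/ΔT = 293.70/28.30 = 10.38.
η_II = COP_actual/COP_Carnot = 5.592/10.38 = 0.5388.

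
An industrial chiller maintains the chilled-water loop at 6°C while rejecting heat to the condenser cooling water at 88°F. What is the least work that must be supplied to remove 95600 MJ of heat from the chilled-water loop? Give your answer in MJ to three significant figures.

In absolute terms T_C = 279.15 K and T_H = 304.26 K, so ΔT = 25.11 K.
The reversible limit is COP_R = T_C/ΔT = 11.12, so W_min = Q_C/COP = Q_C·ΔT/T_C.
W_min = 95600 × 25.11/279.15 = 8600 MJ.

8600 MJ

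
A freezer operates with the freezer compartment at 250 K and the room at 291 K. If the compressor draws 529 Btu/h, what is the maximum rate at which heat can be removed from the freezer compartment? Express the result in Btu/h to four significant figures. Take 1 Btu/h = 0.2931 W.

The reservoir spacing is ΔT = 291 − 250 = 41.00 K.
COP_Carnot = T_C/ΔT = 250.00/41.00 = 6.098.
Q̇_max = COP_Carnot × Ẇ = 6.098 × 529.0 Btu/h = 3226 Btu/h.

3226 Btu/h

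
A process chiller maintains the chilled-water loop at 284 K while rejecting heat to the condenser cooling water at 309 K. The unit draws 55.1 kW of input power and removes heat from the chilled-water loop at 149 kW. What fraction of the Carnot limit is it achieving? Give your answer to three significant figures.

COP_actual = Q̇_C/Ẇ = 149.0/55.10 = 2.704.
The reservoir spacing is ΔT = 309 − 284 = 25.00 K.
COP_Carnot = T_C/ΔT = 284.00/25.00 = 11.36.
η_II = COP_actual/COP_Carnot = 2.704/11.36 = 0.2380.

0.238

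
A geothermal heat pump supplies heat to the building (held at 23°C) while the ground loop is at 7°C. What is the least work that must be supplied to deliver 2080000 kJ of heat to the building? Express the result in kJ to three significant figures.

In absolute terms T_C = 280.15 K and T_H = 296.15 K, so ΔT = 16.00 K.
The reversible limit is COP_HP = T_H/ΔT = 18.51, so W_min = Q_H/COP = Q_H·ΔT/T_H.
W_min = 2080000 × 16.00/296.15 = 112400 kJ.

112000 kJ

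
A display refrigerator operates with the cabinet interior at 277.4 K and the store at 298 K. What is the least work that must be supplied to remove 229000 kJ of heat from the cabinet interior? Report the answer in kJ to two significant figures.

17000 kJ

The reservoir spacing is ΔT = 298 − 277.4 = 20.60 K.
The reversible limit is COP_R = T_C/ΔT = 13.47, so W_min = Q_C/COP = Q_C·ΔT/T_C.
W_min = 229000 × 20.60/277.40 = 17010 kJ.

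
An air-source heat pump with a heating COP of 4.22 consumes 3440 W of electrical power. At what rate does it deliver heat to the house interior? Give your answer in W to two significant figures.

15000 W

Q̇_H = COP_HP × Ẇ = 4.22 × 3440 = 14520 W.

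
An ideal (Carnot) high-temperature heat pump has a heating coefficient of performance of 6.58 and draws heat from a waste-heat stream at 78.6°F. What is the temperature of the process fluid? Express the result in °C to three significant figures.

COP_HP = T_H/(T_H − T_C) rearranges to T_H = COP·T_C/(COP − 1).
With T_C = 299.04 K, T_H = 6.58 × 299.04/5.580 = 352.63 K.
Converting, 352.63 K = 79.48°C.

79.5 °C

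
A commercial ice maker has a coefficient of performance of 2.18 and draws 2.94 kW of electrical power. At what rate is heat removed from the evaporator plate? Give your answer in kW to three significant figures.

6.41 kW

Q̇_C = COP × Ẇ = 2.18 × 2.940 = 6.409 kW.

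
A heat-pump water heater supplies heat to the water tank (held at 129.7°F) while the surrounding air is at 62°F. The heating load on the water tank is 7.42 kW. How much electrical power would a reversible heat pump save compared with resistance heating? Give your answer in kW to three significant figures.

6.57 kW

In absolute terms T_C = 289.82 K and T_H = 327.43 K, so ΔT = 37.61 K.
COP_Carnot = T_H/ΔT = 327.43/37.61 = 8.706.
Resistance heating needs Ẇ_res = Q̇_H = 7.420 kW; the reversible heat pump needs only Ẇ_hp = Q̇_H/COP = 0.8523 kW.
Saving = 7.420 − 0.8523 = 6.568 kW.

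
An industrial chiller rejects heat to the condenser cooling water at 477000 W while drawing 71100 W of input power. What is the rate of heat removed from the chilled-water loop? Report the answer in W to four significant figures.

405900 W

For a cyclic device the first law requires Q̇_H = Q̇_C + Ẇ.
Q̇_C = Q̇_H − Ẇ = 405900 W.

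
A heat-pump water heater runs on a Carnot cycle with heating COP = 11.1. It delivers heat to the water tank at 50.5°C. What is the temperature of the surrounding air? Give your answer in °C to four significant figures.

COP_HP = T_H/(T_H − T_C) gives T_H − T_C = T_H/COP.
With T_H = 323.65 K, T_C = 323.65 × (1 − 1/11.1) = 294.49 K.
Converting, 294.49 K = 21.34°C.

21.34 °C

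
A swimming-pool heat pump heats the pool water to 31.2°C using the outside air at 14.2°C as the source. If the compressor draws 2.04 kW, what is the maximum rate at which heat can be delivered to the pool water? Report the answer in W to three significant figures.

In absolute terms T_C = 287.35 K and T_H = 304.35 K, so ΔT = 17.00 K.
COP_Carnot = T_H/ΔT = 304.35/17.00 = 17.90.
Q̇_max = COP_Carnot × Ẇ = 17.90 × 2.040 kW = 36.52 kW = 36520 W.

36500 W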